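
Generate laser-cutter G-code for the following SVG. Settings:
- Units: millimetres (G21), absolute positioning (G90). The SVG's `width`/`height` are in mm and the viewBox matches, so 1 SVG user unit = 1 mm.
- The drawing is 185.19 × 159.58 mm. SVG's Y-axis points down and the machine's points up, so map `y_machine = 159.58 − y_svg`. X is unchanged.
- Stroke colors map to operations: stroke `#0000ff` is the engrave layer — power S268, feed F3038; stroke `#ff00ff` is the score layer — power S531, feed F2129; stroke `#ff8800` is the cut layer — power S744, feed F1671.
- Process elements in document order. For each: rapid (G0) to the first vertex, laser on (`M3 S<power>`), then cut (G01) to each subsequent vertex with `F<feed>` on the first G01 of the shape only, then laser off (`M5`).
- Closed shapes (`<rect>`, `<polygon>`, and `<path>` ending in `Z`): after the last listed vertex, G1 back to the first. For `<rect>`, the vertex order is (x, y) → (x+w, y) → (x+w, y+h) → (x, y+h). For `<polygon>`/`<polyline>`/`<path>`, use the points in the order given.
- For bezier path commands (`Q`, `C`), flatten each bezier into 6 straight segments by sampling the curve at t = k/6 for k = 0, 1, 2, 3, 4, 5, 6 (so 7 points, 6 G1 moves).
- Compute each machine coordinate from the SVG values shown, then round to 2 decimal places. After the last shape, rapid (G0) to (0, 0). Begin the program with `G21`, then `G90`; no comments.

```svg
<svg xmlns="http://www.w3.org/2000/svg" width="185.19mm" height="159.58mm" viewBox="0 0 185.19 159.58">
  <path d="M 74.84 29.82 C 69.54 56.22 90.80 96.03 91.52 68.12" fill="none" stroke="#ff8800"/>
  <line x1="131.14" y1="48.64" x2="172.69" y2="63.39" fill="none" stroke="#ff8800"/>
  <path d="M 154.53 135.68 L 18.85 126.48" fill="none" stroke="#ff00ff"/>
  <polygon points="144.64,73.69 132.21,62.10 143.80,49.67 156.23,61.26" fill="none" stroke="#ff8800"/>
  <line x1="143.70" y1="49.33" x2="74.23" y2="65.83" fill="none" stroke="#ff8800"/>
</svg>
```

viewBox `0 0 185.19 159.58` with mm width/height → 1 unit = 1 mm. Flip: y_m = 159.58 − y_svg.

**Shape 1** — `<path>` cubic bezier, stroke `#ff8800` → cut (S744, F1671). Control points (SVG): P0=(74.84,29.82), P1=(69.54,56.22), P2=(90.80,96.03), P3=(91.52,68.12); sampled at t=k/6. Machine vertices: (74.84,129.76) → (74.19,115.82) → (76.65,101.89) → (80.92,90.24) → (85.70,83.12) → (89.67,82.77) → (91.52,91.46). Open path.

**Shape 2** — `<line>` line segment, stroke `#ff8800` → cut (S744, F1671). Machine vertices: (131.14,110.94) → (172.69,96.19). Open path.

**Shape 3** — `<path>` line segment, stroke `#ff00ff` → score (S531, F2129). Machine vertices: (154.53,23.90) → (18.85,33.10). Open path.

**Shape 4** — `<polygon>` regular polygon, stroke `#ff8800` → cut (S744, F1671). Machine vertices: (144.64,85.89) → (132.21,97.48) → (143.80,109.91) → (156.23,98.32) → (144.64,85.89). Closed: final G1 returns to the first vertex.

**Shape 5** — `<line>` line segment, stroke `#ff8800` → cut (S744, F1671). Machine vertices: (143.70,110.25) → (74.23,93.75). Open path.

G21
G90
G0 X74.84 Y129.76
M3 S744
G01 X74.19 Y115.82 F1671
G01 X76.65 Y101.89
G01 X80.92 Y90.24
G01 X85.70 Y83.12
G01 X89.67 Y82.77
G01 X91.52 Y91.46
M5
G0 X131.14 Y110.94
M3 S744
G01 X172.69 Y96.19 F1671
M5
G0 X154.53 Y23.90
M3 S531
G01 X18.85 Y33.10 F2129
M5
G0 X144.64 Y85.89
M3 S744
G01 X132.21 Y97.48 F1671
G01 X143.80 Y109.91
G01 X156.23 Y98.32
G01 X144.64 Y85.89
M5
G0 X143.70 Y110.25
M3 S744
G01 X74.23 Y93.75 F1671
M5
G0 X0.00 Y0.00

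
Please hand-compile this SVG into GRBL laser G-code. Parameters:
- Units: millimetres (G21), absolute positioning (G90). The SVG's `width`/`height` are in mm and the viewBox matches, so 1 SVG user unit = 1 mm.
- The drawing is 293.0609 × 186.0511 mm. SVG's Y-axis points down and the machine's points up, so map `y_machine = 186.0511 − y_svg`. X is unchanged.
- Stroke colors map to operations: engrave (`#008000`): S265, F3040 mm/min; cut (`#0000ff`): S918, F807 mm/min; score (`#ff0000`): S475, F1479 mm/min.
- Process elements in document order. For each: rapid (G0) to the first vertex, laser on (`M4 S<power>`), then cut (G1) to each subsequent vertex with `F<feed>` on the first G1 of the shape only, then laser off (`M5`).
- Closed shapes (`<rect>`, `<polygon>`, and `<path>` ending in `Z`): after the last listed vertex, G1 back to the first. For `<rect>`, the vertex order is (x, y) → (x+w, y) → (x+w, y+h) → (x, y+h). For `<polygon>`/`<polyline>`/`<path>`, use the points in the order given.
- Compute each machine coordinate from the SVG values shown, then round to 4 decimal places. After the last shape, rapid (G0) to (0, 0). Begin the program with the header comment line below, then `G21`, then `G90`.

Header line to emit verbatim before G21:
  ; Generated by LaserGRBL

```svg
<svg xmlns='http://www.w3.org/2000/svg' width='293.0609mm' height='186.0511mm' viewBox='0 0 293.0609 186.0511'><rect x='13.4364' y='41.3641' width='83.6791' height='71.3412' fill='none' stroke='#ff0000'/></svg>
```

; Generated by LaserGRBL
G21
G90
G0 X13.4364 Y144.6870
M4 S475
G1 X97.1155 Y144.6870 F1479
G1 X97.1155 Y73.3458
G1 X13.4364 Y73.3458
G1 X13.4364 Y144.6870
M5
G0 X0.0000 Y0.0000

viewBox `0 0 293.0609 186.0511` with mm width/height → 1 unit = 1 mm. Flip: y_m = 186.0511 − y_svg.

**Shape 1** — `<rect>` rectangle, stroke `#ff0000` → score (S475, F1479). Machine vertices: (13.4364,144.6870) → (97.1155,144.6870) → (97.1155,73.3458) → (13.4364,73.3458) → (13.4364,144.6870). Closed: final G1 returns to the first vertex.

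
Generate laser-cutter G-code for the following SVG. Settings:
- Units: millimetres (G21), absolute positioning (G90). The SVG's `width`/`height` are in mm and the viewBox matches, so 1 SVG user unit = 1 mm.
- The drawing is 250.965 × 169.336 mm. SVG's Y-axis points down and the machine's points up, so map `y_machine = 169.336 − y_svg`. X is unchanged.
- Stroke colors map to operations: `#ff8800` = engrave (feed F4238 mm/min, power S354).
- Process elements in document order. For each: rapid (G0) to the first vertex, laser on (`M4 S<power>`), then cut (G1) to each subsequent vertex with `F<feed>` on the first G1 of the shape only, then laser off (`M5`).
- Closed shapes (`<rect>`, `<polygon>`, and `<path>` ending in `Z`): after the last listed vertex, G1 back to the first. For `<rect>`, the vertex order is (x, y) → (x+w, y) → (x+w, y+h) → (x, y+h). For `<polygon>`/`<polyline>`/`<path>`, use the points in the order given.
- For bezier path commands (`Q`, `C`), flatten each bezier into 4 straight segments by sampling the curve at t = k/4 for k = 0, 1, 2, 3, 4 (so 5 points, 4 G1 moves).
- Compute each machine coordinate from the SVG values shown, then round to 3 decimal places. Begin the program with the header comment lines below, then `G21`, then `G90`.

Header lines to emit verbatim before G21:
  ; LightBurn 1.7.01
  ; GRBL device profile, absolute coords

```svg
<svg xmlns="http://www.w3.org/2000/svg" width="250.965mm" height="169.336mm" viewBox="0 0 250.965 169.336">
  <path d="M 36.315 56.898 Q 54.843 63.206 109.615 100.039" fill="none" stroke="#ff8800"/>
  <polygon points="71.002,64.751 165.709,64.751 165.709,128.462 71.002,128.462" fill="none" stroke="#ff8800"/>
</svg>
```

; LightBurn 1.7.01
; GRBL device profile, absolute coords
G21
G90
G0 X36.315 Y112.438
M4 S354
G1 X47.844 Y107.376 F4238
G1 X63.904 Y98.499
G1 X84.494 Y85.806
G1 X109.615 Y69.297
M5
G0 X71.002 Y104.585
M4 S354
G1 X165.709 Y104.585 F4238
G1 X165.709 Y40.874
G1 X71.002 Y40.874
G1 X71.002 Y104.585
M5

viewBox `0 0 250.965 169.336` with mm width/height → 1 unit = 1 mm. Flip: y_m = 169.336 − y_svg.

**Shape 1** — `<path>` quadratic bezier, stroke `#ff8800` → engrave (S354, F4238). Control points (SVG): P0=(36.315,56.898), P1=(54.843,63.206), P2=(109.615,100.039); sampled at t=k/4. Machine vertices: (36.315,112.438) → (47.844,107.376) → (63.904,98.499) → (84.494,85.806) → (109.615,69.297). Open path.

**Shape 2** — `<polygon>` rectangle, stroke `#ff8800` → engrave (S354, F4238). Machine vertices: (71.002,104.585) → (165.709,104.585) → (165.709,40.874) → (71.002,40.874) → (71.002,104.585). Closed: final G1 returns to the first vertex.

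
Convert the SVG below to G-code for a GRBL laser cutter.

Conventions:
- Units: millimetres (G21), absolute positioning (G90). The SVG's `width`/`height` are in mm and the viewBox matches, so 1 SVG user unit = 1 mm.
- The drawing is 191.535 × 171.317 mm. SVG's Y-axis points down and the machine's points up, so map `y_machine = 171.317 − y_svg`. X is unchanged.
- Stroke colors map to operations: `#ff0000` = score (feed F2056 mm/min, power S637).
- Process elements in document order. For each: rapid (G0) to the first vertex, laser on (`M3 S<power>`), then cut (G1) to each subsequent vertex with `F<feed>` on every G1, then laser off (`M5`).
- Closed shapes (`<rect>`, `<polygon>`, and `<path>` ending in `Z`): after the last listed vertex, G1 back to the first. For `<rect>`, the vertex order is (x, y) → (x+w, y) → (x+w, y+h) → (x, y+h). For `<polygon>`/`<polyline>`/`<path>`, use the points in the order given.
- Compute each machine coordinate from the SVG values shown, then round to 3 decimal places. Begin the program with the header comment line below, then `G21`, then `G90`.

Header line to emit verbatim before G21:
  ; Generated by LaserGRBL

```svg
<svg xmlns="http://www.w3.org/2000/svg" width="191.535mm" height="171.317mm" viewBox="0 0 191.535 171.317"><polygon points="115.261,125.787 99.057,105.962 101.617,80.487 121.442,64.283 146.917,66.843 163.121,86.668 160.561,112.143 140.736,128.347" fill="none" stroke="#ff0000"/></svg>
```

1 u = 1 mm; y_m = 171.317 − y.

[1] `<polygon>` regular polygon, #ff0000→score S637 F2056: (115.261,45.530) → (99.057,65.355) → (101.617,90.830) → (121.442,107.034) → (146.917,104.474) → (163.121,84.649) → (160.561,59.174) → (140.736,42.970) → (115.261,45.530) (closed)

; Generated by LaserGRBL
G21
G90
G0 X115.261 Y45.530
M3 S637
G1 X99.057 Y65.355 F2056
G1 X101.617 Y90.830 F2056
G1 X121.442 Y107.034 F2056
G1 X146.917 Y104.474 F2056
G1 X163.121 Y84.649 F2056
G1 X160.561 Y59.174 F2056
G1 X140.736 Y42.970 F2056
G1 X115.261 Y45.530 F2056
M5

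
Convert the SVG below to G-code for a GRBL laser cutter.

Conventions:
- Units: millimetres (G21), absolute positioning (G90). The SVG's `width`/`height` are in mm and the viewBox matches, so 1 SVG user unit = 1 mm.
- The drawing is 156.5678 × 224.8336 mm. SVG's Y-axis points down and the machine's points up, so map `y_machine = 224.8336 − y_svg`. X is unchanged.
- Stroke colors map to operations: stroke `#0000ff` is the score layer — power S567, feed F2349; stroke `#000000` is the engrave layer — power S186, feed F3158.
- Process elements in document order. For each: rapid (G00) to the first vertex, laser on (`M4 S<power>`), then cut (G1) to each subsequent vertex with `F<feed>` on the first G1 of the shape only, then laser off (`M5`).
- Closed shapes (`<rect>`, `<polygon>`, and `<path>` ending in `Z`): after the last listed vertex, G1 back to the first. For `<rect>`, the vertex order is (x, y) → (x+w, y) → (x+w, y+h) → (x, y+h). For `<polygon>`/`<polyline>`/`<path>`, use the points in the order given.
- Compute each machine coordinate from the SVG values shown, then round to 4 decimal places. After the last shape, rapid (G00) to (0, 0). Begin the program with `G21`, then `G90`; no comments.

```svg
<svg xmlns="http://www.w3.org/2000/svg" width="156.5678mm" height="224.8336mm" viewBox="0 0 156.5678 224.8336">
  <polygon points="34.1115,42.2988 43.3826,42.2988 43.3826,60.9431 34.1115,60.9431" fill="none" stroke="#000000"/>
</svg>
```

G21
G90
G00 X34.1115 Y182.5348
M4 S186
G1 X43.3826 Y182.5348 F3158
G1 X43.3826 Y163.8905
G1 X34.1115 Y163.8905
G1 X34.1115 Y182.5348
M5
G00 X0.0000 Y0.0000

viewBox `0 0 156.5678 224.8336` with mm width/height → 1 unit = 1 mm. Flip: y_m = 224.8336 − y_svg.

**Shape 1** — `<polygon>` rectangle, stroke `#000000` → engrave (S186, F3158). Machine vertices: (34.1115,182.5348) → (43.3826,182.5348) → (43.3826,163.8905) → (34.1115,163.8905) → (34.1115,182.5348). Closed: final G1 returns to the first vertex.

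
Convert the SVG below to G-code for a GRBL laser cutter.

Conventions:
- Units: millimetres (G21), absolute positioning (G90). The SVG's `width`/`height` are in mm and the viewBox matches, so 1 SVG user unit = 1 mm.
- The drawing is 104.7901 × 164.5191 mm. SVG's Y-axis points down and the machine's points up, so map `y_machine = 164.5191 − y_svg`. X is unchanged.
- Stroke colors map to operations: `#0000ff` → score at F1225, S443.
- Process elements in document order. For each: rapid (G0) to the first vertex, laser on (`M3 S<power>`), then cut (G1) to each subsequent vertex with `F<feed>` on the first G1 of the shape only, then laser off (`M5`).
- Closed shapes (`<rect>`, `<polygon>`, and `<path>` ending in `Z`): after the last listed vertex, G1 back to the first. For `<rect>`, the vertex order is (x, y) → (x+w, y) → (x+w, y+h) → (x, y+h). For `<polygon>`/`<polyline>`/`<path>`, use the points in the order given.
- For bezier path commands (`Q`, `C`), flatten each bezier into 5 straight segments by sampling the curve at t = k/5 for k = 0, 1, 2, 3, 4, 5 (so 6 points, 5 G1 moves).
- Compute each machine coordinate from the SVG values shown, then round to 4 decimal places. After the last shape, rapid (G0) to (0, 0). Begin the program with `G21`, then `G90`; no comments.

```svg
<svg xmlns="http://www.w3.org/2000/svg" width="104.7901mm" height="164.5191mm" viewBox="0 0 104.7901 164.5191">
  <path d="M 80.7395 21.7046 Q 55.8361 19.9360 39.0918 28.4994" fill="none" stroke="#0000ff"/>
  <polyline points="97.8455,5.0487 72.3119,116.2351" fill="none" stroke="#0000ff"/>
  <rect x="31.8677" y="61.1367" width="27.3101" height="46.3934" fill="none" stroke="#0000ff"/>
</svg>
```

viewBox `0 0 104.7901 164.5191` with mm width/height → 1 unit = 1 mm. Flip: y_m = 164.5191 − y_svg.

**Shape 1** — `<path>` quadratic bezier, stroke `#0000ff` → score (S443, F1225). Control points (SVG): P0=(80.7395,21.7046), P1=(55.8361,19.9360), P2=(39.0918,28.4994); sampled at t=k/5. Machine vertices: (80.7395,142.8145) → (71.1045,143.1087) → (62.1222,142.5763) → (53.7927,141.2173) → (46.1159,139.0318) → (39.0918,136.0197). Open path.

**Shape 2** — `<polyline>` line segment, stroke `#0000ff` → score (S443, F1225). Machine vertices: (97.8455,159.4704) → (72.3119,48.2840). Open path.

**Shape 3** — `<rect>` rectangle, stroke `#0000ff` → score (S443, F1225). Machine vertices: (31.8677,103.3824) → (59.1778,103.3824) → (59.1778,56.9890) → (31.8677,56.9890) → (31.8677,103.3824). Closed: final G1 returns to the first vertex.

G21
G90
G0 X80.7395 Y142.8145
M3 S443
G1 X71.1045 Y143.1087 F1225
G1 X62.1222 Y142.5763
G1 X53.7927 Y141.2173
G1 X46.1159 Y139.0318
G1 X39.0918 Y136.0197
M5
G0 X97.8455 Y159.4704
M3 S443
G1 X72.3119 Y48.2840 F1225
M5
G0 X31.8677 Y103.3824
M3 S443
G1 X59.1778 Y103.3824 F1225
G1 X59.1778 Y56.9890
G1 X31.8677 Y56.9890
G1 X31.8677 Y103.3824
M5
G0 X0.0000 Y0.0000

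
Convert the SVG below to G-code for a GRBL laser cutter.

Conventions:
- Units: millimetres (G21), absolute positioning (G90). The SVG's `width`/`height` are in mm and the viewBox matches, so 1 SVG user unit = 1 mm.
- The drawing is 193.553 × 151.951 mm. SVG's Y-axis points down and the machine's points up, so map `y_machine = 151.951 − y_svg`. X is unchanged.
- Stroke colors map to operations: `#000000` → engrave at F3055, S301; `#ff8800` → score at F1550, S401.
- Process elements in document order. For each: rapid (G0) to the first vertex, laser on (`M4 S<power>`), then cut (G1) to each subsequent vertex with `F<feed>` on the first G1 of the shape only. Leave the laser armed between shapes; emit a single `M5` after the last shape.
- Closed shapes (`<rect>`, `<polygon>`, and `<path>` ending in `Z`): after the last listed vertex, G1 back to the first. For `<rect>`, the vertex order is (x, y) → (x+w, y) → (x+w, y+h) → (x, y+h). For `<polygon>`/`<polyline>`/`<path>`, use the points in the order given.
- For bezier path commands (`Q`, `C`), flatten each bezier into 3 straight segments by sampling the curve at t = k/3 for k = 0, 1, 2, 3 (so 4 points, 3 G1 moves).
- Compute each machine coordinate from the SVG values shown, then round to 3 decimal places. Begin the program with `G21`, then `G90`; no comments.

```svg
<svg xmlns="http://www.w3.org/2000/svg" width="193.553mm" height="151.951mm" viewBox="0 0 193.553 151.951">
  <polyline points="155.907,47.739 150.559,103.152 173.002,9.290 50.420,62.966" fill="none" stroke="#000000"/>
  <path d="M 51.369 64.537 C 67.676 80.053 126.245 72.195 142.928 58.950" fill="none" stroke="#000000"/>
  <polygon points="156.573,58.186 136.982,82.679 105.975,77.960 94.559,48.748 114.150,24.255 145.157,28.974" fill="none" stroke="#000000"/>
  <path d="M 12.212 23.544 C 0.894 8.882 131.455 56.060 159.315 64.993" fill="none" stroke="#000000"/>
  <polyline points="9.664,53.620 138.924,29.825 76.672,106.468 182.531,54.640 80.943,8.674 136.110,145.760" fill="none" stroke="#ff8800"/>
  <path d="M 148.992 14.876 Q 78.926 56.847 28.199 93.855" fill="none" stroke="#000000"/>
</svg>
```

G21
G90
G0 X155.907 Y104.212
M4 S301
G1 X150.559 Y48.799 F3055
G1 X173.002 Y142.661
G1 X50.420 Y88.985
G0 X51.369 Y87.414
M4 S301
G1 X78.647 Y79.023 F3055
G1 X115.400 Y82.218
G1 X142.928 Y93.001
G0 X156.573 Y93.765
M4 S301
G1 X136.982 Y69.272 F3055
G1 X105.975 Y73.991
G1 X94.559 Y103.203
G1 X114.150 Y127.696
G1 X145.157 Y122.977
G1 X156.573 Y93.765
G0 X12.212 Y128.407
M4 S301
G1 X39.128 Y126.163 F3055
G1 X106.280 Y104.932
G1 X159.315 Y86.958
G0 X9.664 Y98.331
M4 S401
G1 X138.924 Y122.126 F1550
G1 X76.672 Y45.483
G1 X182.531 Y97.311
G1 X80.943 Y143.277
G1 X136.110 Y6.191
G0 X148.992 Y137.075
M4 S301
G1 X104.430 Y109.646 F3055
G1 X64.166 Y83.319
G1 X28.199 Y58.096
M5

viewBox `0 0 193.553 151.951` with mm width/height → 1 unit = 1 mm. Flip: y_m = 151.951 − y_svg.

**Shape 1** — `<polyline>` open polyline, stroke `#000000` → engrave (S301, F3055). Machine vertices: (155.907,104.212) → (150.559,48.799) → (173.002,142.661) → (50.420,88.985). Open path.

**Shape 2** — `<path>` cubic bezier, stroke `#000000` → engrave (S301, F3055). Control points (SVG): P0=(51.369,64.537), P1=(67.676,80.053), P2=(126.245,72.195), P3=(142.928,58.950); sampled at t=k/3. Machine vertices: (51.369,87.414) → (78.647,79.023) → (115.400,82.218) → (142.928,93.001). Open path.

**Shape 3** — `<polygon>` regular polygon, stroke `#000000` → engrave (S301, F3055). Machine vertices: (156.573,93.765) → (136.982,69.272) → (105.975,73.991) → (94.559,103.203) → (114.150,127.696) → (145.157,122.977) → (156.573,93.765). Closed: final G1 returns to the first vertex.

**Shape 4** — `<path>` cubic bezier, stroke `#000000` → engrave (S301, F3055). Control points (SVG): P0=(12.212,23.544), P1=(0.894,8.882), P2=(131.455,56.060), P3=(159.315,64.993); sampled at t=k/3. Machine vertices: (12.212,128.407) → (39.128,126.163) → (106.280,104.932) → (159.315,86.958). Open path.

**Shape 5** — `<polyline>` open polyline, stroke `#ff8800` → score (S401, F1550). Machine vertices: (9.664,98.331) → (138.924,122.126) → (76.672,45.483) → (182.531,97.311) → (80.943,143.277) → (136.110,6.191). Open path.

**Shape 6** — `<path>` quadratic bezier, stroke `#000000` → engrave (S301, F3055). Control points (SVG): P0=(148.992,14.876), P1=(78.926,56.847), P2=(28.199,93.855); sampled at t=k/3. Machine vertices: (148.992,137.075) → (104.430,109.646) → (64.166,83.319) → (28.199,58.096). Open path.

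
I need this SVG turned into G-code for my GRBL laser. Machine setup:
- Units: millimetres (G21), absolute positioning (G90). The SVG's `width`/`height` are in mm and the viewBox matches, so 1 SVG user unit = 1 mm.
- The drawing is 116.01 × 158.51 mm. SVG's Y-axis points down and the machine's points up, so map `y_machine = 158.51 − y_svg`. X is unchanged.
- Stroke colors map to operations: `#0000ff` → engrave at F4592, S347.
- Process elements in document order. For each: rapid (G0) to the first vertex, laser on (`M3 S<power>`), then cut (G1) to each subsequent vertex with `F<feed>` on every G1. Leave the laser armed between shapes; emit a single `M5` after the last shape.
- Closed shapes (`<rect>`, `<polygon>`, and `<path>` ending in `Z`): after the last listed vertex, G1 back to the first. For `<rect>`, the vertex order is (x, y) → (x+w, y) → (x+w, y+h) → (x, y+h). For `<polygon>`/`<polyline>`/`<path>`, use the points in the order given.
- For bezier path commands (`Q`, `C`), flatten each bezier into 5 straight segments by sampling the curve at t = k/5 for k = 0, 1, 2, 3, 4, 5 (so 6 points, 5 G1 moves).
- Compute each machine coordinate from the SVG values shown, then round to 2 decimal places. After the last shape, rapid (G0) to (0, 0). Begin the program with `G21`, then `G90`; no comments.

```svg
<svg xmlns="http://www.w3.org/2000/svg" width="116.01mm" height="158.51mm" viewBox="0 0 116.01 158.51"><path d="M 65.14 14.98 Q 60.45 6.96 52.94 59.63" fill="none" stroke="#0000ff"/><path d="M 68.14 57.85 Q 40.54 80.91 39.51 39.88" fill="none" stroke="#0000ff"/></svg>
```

Since the viewBox matches the mm dimensions, user units are millimetres directly. The only transform is the Y-flip y_m = 158.51 − y_svg.

Shape 1 is a quadratic bezier drawn with `<path>`. Its stroke #0000ff means engrave at S347, F4592. After flipping Y the toolpath is (65.14,143.53) → (63.15,144.31) → (60.94,140.24) → (58.50,131.31) → (55.83,117.52) → (52.94,98.88).

Shape 2 is a quadratic bezier drawn with `<path>`. Its stroke #0000ff means engrave at S347, F4592. After flipping Y the toolpath is (68.14,100.66) → (58.16,94.00) → (50.31,92.47) → (44.59,96.06) → (40.98,104.78) → (39.51,118.63).

G21
G90
G0 X65.14 Y143.53
M3 S347
G1 X63.15 Y144.31 F4592
G1 X60.94 Y140.24 F4592
G1 X58.50 Y131.31 F4592
G1 X55.83 Y117.52 F4592
G1 X52.94 Y98.88 F4592
G0 X68.14 Y100.66
M3 S347
G1 X58.16 Y94.00 F4592
G1 X50.31 Y92.47 F4592
G1 X44.59 Y96.06 F4592
G1 X40.98 Y104.78 F4592
G1 X39.51 Y118.63 F4592
M5
G0 X0.00 Y0.00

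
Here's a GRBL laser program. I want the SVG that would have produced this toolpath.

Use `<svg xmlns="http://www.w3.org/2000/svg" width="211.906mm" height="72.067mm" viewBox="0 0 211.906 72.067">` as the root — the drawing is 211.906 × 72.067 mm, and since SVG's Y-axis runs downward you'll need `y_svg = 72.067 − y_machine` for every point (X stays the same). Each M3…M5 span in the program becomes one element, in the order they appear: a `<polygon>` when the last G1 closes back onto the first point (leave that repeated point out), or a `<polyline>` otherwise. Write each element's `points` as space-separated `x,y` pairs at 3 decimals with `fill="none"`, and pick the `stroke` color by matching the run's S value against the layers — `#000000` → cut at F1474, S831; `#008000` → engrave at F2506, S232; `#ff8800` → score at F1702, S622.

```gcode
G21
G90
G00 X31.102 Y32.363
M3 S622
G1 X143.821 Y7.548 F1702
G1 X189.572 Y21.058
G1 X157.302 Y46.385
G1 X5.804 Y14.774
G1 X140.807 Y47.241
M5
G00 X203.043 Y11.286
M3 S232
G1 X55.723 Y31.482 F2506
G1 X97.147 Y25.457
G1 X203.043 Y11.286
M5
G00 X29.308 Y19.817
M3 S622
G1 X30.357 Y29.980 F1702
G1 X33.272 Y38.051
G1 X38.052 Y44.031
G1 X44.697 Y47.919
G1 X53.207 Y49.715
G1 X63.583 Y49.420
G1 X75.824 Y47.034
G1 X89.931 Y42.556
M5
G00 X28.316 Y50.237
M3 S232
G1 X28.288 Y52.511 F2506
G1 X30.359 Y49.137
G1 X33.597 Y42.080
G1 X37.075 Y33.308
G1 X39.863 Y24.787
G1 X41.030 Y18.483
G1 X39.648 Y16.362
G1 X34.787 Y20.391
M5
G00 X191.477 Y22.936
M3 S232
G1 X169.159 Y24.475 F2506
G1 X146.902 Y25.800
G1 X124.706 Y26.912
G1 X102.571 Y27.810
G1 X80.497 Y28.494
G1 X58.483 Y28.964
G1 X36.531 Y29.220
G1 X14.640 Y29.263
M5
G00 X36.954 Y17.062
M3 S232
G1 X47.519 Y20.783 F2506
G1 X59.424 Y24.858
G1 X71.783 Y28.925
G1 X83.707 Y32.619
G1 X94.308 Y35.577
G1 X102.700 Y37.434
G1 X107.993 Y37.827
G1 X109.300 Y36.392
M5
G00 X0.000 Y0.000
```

Each laser-on run becomes one SVG element. Flip Y back into SVG space with y_svg = 72.067 − y_machine.

Run 1: power S622 maps to stroke `#ff8800` (score). The run is open, so emit a `<polyline>` with points (Y-flipped): 31.102,39.704 143.821,64.519 189.572,51.009 157.302,25.682 5.804,57.293 140.807,24.826.

Run 2: the run's S232 means `#008000` (engrave). The run returns to its start, so emit a `<polygon>` with points (Y-flipped): 203.043,60.781 55.723,40.585 97.147,46.610.

Run 3: S622 ⇒ score layer `#ff8800`. The run is open, so emit a `<polyline>` with points (Y-flipped): 29.308,52.250 30.357,42.087 33.272,34.016 38.052,28.036 44.697,24.148 53.207,22.352 63.583,22.647 75.824,25.033 89.931,29.511.

Run 4: power S232 maps to stroke `#008000` (engrave). The run is open, so emit a `<polyline>` with points (Y-flipped): 28.316,21.830 28.288,19.556 30.359,22.930 33.597,29.987 37.075,38.759 39.863,47.280 41.030,53.584 39.648,55.705 34.787,51.676.

Run 5: S232 ⇒ engrave layer `#008000`. The run is open, so emit a `<polyline>` with points (Y-flipped): 191.477,49.131 169.159,47.592 146.902,46.267 124.706,45.155 102.571,44.257 80.497,43.573 58.483,43.103 36.531,42.847 14.640,42.804.

Run 6: S232 ⇒ engrave layer `#008000`. The run is open, so emit a `<polyline>` with points (Y-flipped): 36.954,55.005 47.519,51.284 59.424,47.209 71.783,43.142 83.707,39.448 94.308,36.490 102.700,34.633 107.993,34.240 109.300,35.675.

<svg xmlns="http://www.w3.org/2000/svg" width="211.906mm" height="72.067mm" viewBox="0 0 211.906 72.067">
  <polyline points="31.102,39.704 143.821,64.519 189.572,51.009 157.302,25.682 5.804,57.293 140.807,24.826" fill="none" stroke="#ff8800"/>
  <polygon points="203.043,60.781 55.723,40.585 97.147,46.610" fill="none" stroke="#008000"/>
  <polyline points="29.308,52.250 30.357,42.087 33.272,34.016 38.052,28.036 44.697,24.148 53.207,22.352 63.583,22.647 75.824,25.033 89.931,29.511" fill="none" stroke="#ff8800"/>
  <polyline points="28.316,21.830 28.288,19.556 30.359,22.930 33.597,29.987 37.075,38.759 39.863,47.280 41.030,53.584 39.648,55.705 34.787,51.676" fill="none" stroke="#008000"/>
  <polyline points="191.477,49.131 169.159,47.592 146.902,46.267 124.706,45.155 102.571,44.257 80.497,43.573 58.483,43.103 36.531,42.847 14.640,42.804" fill="none" stroke="#008000"/>
  <polyline points="36.954,55.005 47.519,51.284 59.424,47.209 71.783,43.142 83.707,39.448 94.308,36.490 102.700,34.633 107.993,34.240 109.300,35.675" fill="none" stroke="#008000"/>
</svg>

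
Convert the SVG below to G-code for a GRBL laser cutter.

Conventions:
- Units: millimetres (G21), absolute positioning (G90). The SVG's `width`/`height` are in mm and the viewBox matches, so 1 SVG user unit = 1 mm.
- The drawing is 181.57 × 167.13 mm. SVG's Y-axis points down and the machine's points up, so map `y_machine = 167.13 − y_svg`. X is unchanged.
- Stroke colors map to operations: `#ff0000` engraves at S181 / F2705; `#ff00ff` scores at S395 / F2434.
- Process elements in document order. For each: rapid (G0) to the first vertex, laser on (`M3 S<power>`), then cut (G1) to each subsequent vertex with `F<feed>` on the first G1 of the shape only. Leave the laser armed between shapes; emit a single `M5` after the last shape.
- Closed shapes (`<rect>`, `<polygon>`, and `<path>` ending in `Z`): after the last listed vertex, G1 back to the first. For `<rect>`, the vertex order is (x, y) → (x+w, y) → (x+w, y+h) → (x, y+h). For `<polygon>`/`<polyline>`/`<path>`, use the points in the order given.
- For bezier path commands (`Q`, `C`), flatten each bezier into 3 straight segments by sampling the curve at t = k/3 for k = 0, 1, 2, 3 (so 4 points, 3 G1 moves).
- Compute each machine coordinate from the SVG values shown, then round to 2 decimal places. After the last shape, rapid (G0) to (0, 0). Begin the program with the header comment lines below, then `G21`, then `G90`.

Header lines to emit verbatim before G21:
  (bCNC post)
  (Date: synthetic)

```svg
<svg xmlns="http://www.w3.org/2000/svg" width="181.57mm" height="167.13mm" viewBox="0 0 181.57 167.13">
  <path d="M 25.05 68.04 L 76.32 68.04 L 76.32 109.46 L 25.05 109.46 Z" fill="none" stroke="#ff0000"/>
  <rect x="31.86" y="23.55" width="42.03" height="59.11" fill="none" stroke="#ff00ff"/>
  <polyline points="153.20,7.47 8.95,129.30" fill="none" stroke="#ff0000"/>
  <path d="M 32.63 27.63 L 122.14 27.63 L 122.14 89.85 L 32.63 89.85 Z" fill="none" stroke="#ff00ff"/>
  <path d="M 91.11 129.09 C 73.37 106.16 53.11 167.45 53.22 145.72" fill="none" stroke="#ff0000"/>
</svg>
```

viewBox `0 0 181.57 167.13` with mm width/height → 1 unit = 1 mm. Flip: y_m = 167.13 − y_svg.

**Shape 1** — `<path>` rectangle, stroke `#ff0000` → engrave (S181, F2705). Machine vertices: (25.05,99.09) → (76.32,99.09) → (76.32,57.67) → (25.05,57.67) → (25.05,99.09). Closed: final G1 returns to the first vertex.

**Shape 2** — `<rect>` rectangle, stroke `#ff00ff` → score (S395, F2434). Machine vertices: (31.86,143.58) → (73.89,143.58) → (73.89,84.47) → (31.86,84.47) → (31.86,143.58). Closed: final G1 returns to the first vertex.

**Shape 3** — `<polyline>` line segment, stroke `#ff0000` → engrave (S181, F2705). Machine vertices: (153.20,159.66) → (8.95,37.83). Open path.

**Shape 4** — `<path>` rectangle, stroke `#ff00ff` → score (S395, F2434). Machine vertices: (32.63,139.50) → (122.14,139.50) → (122.14,77.28) → (32.63,77.28) → (32.63,139.50). Closed: final G1 returns to the first vertex.

**Shape 5** — `<path>` cubic bezier, stroke `#ff0000` → engrave (S181, F2705). Control points (SVG): P0=(91.11,129.09), P1=(73.37,106.16), P2=(53.11,167.45), P3=(53.22,145.72); sampled at t=k/3. Machine vertices: (91.11,38.04) → (73.38,39.09) → (59.05,21.16) → (53.22,21.41). Open path.

(bCNC post)
(Date: synthetic)
G21
G90
G0 X25.05 Y99.09
M3 S181
G1 X76.32 Y99.09 F2705
G1 X76.32 Y57.67
G1 X25.05 Y57.67
G1 X25.05 Y99.09
G0 X31.86 Y143.58
M3 S395
G1 X73.89 Y143.58 F2434
G1 X73.89 Y84.47
G1 X31.86 Y84.47
G1 X31.86 Y143.58
G0 X153.20 Y159.66
M3 S181
G1 X8.95 Y37.83 F2705
G0 X32.63 Y139.50
M3 S395
G1 X122.14 Y139.50 F2434
G1 X122.14 Y77.28
G1 X32.63 Y77.28
G1 X32.63 Y139.50
G0 X91.11 Y38.04
M3 S181
G1 X73.38 Y39.09 F2705
G1 X59.05 Y21.16
G1 X53.22 Y21.41
M5
G0 X0.00 Y0.00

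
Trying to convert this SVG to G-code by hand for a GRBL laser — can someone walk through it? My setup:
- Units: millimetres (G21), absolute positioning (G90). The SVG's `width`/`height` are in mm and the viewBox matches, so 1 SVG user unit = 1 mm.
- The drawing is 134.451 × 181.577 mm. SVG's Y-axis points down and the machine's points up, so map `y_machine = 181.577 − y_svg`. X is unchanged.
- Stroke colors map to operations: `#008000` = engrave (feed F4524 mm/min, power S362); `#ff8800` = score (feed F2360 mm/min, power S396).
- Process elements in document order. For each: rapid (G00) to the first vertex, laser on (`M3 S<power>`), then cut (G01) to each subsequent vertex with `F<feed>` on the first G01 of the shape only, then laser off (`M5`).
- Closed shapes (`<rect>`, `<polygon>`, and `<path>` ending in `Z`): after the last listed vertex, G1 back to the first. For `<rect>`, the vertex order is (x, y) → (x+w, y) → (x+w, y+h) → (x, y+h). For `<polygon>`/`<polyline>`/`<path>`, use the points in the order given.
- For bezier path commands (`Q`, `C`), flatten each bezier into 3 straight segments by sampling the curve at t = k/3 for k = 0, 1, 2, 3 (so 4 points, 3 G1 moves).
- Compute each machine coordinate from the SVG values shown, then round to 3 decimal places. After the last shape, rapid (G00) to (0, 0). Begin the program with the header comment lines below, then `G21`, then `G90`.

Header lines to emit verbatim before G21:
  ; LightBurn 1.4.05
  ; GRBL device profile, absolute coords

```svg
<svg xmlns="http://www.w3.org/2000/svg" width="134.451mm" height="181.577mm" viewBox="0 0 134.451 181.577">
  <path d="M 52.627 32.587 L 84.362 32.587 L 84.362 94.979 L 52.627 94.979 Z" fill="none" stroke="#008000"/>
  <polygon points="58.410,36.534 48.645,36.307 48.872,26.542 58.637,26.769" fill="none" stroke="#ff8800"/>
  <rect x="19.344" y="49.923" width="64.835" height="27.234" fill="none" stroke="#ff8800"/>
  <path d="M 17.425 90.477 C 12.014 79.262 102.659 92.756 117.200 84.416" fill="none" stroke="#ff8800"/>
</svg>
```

; LightBurn 1.4.05
; GRBL device profile, absolute coords
G21
G90
G00 X52.627 Y148.990
M3 S362
G01 X84.362 Y148.990 F4524
G01 X84.362 Y86.598
G01 X52.627 Y86.598
G01 X52.627 Y148.990
M5
G00 X58.410 Y145.043
M3 S396
G01 X48.645 Y145.270 F2360
G01 X48.872 Y155.035
G01 X58.637 Y154.808
G01 X58.410 Y145.043
M5
G00 X19.344 Y131.654
M3 S396
G01 X84.179 Y131.654 F2360
G01 X84.179 Y104.420
G01 X19.344 Y104.420
G01 X19.344 Y131.654
M5
G00 X17.425 Y91.100
M3 S396
G01 X37.656 Y95.802 F2360
G01 X83.667 Y94.375
G01 X117.200 Y97.161
M5
G00 X0.000 Y0.000

viewBox `0 0 134.451 181.577` with mm width/height → 1 unit = 1 mm. Flip: y_m = 181.577 − y_svg.

**Shape 1** — `<path>` rectangle, stroke `#008000` → engrave (S362, F4524). Machine vertices: (52.627,148.990) → (84.362,148.990) → (84.362,86.598) → (52.627,86.598) → (52.627,148.990). Closed: final G1 returns to the first vertex.

**Shape 2** — `<polygon>` regular polygon, stroke `#ff8800` → score (S396, F2360). Machine vertices: (58.410,145.043) → (48.645,145.270) → (48.872,155.035) → (58.637,154.808) → (58.410,145.043). Closed: final G1 returns to the first vertex.

**Shape 3** — `<rect>` rectangle, stroke `#ff8800` → score (S396, F2360). Machine vertices: (19.344,131.654) → (84.179,131.654) → (84.179,104.420) → (19.344,104.420) → (19.344,131.654). Closed: final G1 returns to the first vertex.

**Shape 4** — `<path>` cubic bezier, stroke `#ff8800` → score (S396, F2360). Control points (SVG): P0=(17.425,90.477), P1=(12.014,79.262), P2=(102.659,92.756), P3=(117.200,84.416); sampled at t=k/3. Machine vertices: (17.425,91.100) → (37.656,95.802) → (83.667,94.375) → (117.200,97.161). Open path.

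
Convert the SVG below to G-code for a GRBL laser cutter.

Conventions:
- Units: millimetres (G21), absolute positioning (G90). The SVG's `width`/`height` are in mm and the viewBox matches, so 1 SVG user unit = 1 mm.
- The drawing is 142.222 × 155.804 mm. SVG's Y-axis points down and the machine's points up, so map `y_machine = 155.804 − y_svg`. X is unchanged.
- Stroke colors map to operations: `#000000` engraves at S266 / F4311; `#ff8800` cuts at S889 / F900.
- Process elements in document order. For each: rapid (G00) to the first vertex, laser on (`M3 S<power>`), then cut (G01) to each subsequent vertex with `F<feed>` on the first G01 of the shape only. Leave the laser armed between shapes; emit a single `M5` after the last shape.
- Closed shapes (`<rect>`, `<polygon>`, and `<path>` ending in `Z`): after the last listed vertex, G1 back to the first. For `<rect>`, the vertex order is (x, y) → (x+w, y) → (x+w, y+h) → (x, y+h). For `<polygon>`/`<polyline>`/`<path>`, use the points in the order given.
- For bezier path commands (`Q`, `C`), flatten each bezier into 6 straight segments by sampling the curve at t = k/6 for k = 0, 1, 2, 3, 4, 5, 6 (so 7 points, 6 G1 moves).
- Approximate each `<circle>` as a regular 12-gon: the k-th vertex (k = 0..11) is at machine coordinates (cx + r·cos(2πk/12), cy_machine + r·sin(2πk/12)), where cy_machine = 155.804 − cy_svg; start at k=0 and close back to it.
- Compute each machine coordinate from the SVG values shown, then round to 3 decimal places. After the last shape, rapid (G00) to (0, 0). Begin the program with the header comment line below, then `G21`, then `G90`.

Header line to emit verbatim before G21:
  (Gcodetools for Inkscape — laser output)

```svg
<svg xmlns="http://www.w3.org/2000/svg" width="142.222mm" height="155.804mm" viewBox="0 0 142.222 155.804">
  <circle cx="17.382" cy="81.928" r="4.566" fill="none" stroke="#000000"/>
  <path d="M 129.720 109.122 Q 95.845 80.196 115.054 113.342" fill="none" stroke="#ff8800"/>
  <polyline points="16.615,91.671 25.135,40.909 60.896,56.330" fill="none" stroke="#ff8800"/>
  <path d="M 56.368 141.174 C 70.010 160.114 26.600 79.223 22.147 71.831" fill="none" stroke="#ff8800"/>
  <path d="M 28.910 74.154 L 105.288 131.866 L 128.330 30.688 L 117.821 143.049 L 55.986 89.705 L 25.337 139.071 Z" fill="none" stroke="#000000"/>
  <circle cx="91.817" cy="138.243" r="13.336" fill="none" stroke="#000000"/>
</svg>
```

(Gcodetools for Inkscape — laser output)
G21
G90
G00 X21.948 Y73.876
M3 S266
G01 X21.336 Y76.159 F4311
G01 X19.665 Y77.830
G01 X17.382 Y78.442
G01 X15.099 Y77.830
G01 X13.428 Y76.159
G01 X12.816 Y73.876
G01 X13.428 Y71.593
G01 X15.099 Y69.922
G01 X17.382 Y69.310
G01 X19.665 Y69.922
G01 X21.336 Y71.593
G01 X21.948 Y73.876
G00 X129.720 Y46.682
M3 S889
G01 X119.903 Y54.600 F900
G01 X113.035 Y59.069
G01 X109.116 Y60.090
G01 X108.146 Y57.662
G01 X110.126 Y51.786
G01 X115.054 Y42.462
G00 X16.615 Y64.133
M3 S889
G01 X25.135 Y114.895 F900
G01 X60.896 Y99.474
G00 X56.368 Y14.630
M3 S889
G01 X58.879 Y12.677 F900
G01 X54.549 Y22.547
G01 X46.043 Y39.427
G01 X36.030 Y58.501
G01 X27.175 Y74.955
G01 X22.147 Y83.973
G00 X28.910 Y81.650
M3 S266
G01 X105.288 Y23.938 F4311
G01 X128.330 Y125.116
G01 X117.821 Y12.755
G01 X55.986 Y66.099
G01 X25.337 Y16.733
G01 X28.910 Y81.650
G00 X105.153 Y17.561
M3 S266
G01 X103.366 Y24.229 F4311
G01 X98.485 Y29.110
G01 X91.817 Y30.897
G01 X85.149 Y29.110
G01 X80.268 Y24.229
G01 X78.481 Y17.561
G01 X80.268 Y10.893
G01 X85.149 Y6.012
G01 X91.817 Y4.225
G01 X98.485 Y6.012
G01 X103.366 Y10.893
G01 X105.153 Y17.561
M5
G00 X0.000 Y0.000

Since the viewBox matches the mm dimensions, user units are millimetres directly. The only transform is the Y-flip y_m = 155.804 − y_svg.

Shape 1 is a circle drawn with `<circle>`. Its stroke #000000 means engrave at S266, F4311. After flipping Y the toolpath is (21.948,73.876) → (21.336,76.159) → (19.665,77.830) → (17.382,78.442) → (15.099,77.830) → (13.428,76.159) → (12.816,73.876) → (13.428,71.593) → (15.099,69.922) → (17.382,69.310) → (19.665,69.922) → (21.336,71.593) → (21.948,73.876), returning to the start.

Shape 2 is a quadratic bezier drawn with `<path>`. Its stroke #ff8800 means cut at S889, F900. After flipping Y the toolpath is (129.720,46.682) → (119.903,54.600) → (113.035,59.069) → (109.116,60.090) → (108.146,57.662) → (110.126,51.786) → (115.054,42.462).

Shape 3 is a open polyline drawn with `<polyline>`. Its stroke #ff8800 means cut at S889, F900. After flipping Y the toolpath is (16.615,64.133) → (25.135,114.895) → (60.896,99.474).

Shape 4 is a cubic bezier drawn with `<path>`. Its stroke #ff8800 means cut at S889, F900. After flipping Y the toolpath is (56.368,14.630) → (58.879,12.677) → (54.549,22.547) → (46.043,39.427) → (36.030,58.501) → (27.175,74.955) → (22.147,83.973).

Shape 5 is a closed polygon drawn with `<path>`. Its stroke #000000 means engrave at S266, F4311. After flipping Y the toolpath is (28.910,81.650) → (105.288,23.938) → (128.330,125.116) → (117.821,12.755) → (55.986,66.099) → (25.337,16.733) → (28.910,81.650), returning to the start.

Shape 6 is a circle drawn with `<circle>`. Its stroke #000000 means engrave at S266, F4311. After flipping Y the toolpath is (105.153,17.561) → (103.366,24.229) → (98.485,29.110) → (91.817,30.897) → (85.149,29.110) → (80.268,24.229) → (78.481,17.561) → (80.268,10.893) → (85.149,6.012) → (91.817,4.225) → (98.485,6.012) → (103.366,10.893) → (105.153,17.561), returning to the start.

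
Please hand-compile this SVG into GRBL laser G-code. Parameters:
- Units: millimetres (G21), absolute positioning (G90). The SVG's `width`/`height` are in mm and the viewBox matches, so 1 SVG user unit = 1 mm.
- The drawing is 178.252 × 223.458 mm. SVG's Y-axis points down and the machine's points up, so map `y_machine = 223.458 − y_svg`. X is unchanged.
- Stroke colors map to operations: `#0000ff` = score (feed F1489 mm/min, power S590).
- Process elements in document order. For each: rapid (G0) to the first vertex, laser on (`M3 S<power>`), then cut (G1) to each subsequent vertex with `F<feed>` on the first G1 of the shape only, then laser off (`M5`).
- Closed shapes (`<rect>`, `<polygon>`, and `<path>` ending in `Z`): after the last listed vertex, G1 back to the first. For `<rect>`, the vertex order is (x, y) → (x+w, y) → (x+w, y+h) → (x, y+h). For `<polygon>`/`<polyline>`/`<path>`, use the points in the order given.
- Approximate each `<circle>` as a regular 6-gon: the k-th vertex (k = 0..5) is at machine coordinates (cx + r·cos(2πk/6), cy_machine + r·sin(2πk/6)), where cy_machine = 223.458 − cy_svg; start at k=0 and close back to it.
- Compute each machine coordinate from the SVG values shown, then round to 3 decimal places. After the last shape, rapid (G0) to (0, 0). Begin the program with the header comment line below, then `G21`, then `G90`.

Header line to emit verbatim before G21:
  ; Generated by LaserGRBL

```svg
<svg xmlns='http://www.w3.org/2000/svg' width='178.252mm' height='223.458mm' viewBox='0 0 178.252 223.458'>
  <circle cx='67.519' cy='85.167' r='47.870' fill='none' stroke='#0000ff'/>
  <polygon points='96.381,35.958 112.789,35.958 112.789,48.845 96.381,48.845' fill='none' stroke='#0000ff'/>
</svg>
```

; Generated by LaserGRBL
G21
G90
G0 X115.389 Y138.291
M3 S590
G1 X91.454 Y179.748 F1489
G1 X43.584 Y179.748
G1 X19.649 Y138.291
G1 X43.584 Y96.834
G1 X91.454 Y96.834
G1 X115.389 Y138.291
M5
G0 X96.381 Y187.500
M3 S590
G1 X112.789 Y187.500 F1489
G1 X112.789 Y174.613
G1 X96.381 Y174.613
G1 X96.381 Y187.500
M5
G0 X0.000 Y0.000

Since the viewBox matches the mm dimensions, user units are millimetres directly. The only transform is the Y-flip y_m = 223.458 − y_svg.

Shape 1 is a circle drawn with `<circle>`. Its stroke #0000ff means score at S590, F1489. After flipping Y the toolpath is (115.389,138.291) → (91.454,179.748) → (43.584,179.748) → (19.649,138.291) → (43.584,96.834) → (91.454,96.834) → (115.389,138.291), returning to the start.

Shape 2 is a rectangle drawn with `<polygon>`. Its stroke #0000ff means score at S590, F1489. After flipping Y the toolpath is (96.381,187.500) → (112.789,187.500) → (112.789,174.613) → (96.381,174.613) → (96.381,187.500), returning to the start.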